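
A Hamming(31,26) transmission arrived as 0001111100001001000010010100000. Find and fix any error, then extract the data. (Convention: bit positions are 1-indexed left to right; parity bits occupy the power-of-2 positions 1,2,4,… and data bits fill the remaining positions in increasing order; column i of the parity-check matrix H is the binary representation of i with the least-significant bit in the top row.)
Syndrome s = H · r^T (mod 2), r = 0001111100001001000010010100000:
  s[0] = (1010101010101010101010101010101)·(0001111100001001000010010100000) mod 2 = 0+0+0+0+1+0+1+0+0+0+0+0+1+0+0+0+0+0+0+0+1+0+0+0+0+0+0+0+0+0+0 mod 2 = 0
  s[1] = (0110011001100110011001100110011)·(0001111100001001000010010100000) mod 2 = 0+0+0+0+0+1+1+0+0+0+0+0+0+0+0+0+0+0+0+0+0+0+0+0+0+1+0+0+0+0+0 mod 2 = 1
  s[2] = (0001111000011110000111100001111)·(0001111100001001000010010100000) mod 2 = 0+0+0+1+1+1+1+0+0+0+0+0+1+0+0+0+0+0+0+0+1+0+0+0+0+0+0+0+0+0+0 mod 2 = 0
  s[3] = (0000000111111110000000011111111)·(0001111100001001000010010100000) mod 2 = 0+0+0+0+0+0+0+1+0+0+0+0+1+0+0+0+0+0+0+0+0+0+0+1+0+1+0+0+0+0+0 mod 2 = 0
  s[4] = (0000000000000001111111111111111)·(0001111100001001000010010100000) mod 2 = 0+0+0+0+0+0+0+0+0+0+0+0+0+0+0+1+0+0+0+0+1+0+0+1+0+1+0+0+0+0+0 mod 2 = 0
Syndrome = 01000
Column 2 of H equals this syndrome → error at bit 2 (1-indexed).
Flip bit 2: 0001111100001001000010010100000 → 0101111100001001000010010100000
Extract data bits at positions {3,5,6,7,9,10,11,12,13,14,15,17,18,19,20,21,22,23,24,25,26,27,28,29,30,31}: 01110000100000010010100000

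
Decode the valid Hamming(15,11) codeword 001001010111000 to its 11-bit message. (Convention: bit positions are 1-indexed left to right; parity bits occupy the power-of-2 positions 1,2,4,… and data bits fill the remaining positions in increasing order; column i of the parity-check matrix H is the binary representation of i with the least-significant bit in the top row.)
Parity bits occupy power-of-2 positions; data bits are at positions {3,5,6,7,9,10,11,12,13,14,15} (1-indexed).
Extract: c[3]=1 c[5]=0 c[6]=1 c[7]=0 c[9]=0 c[10]=1 c[11]=1 c[12]=1 c[13]=0 c[14]=0 c[15]=0
Data = 10100111000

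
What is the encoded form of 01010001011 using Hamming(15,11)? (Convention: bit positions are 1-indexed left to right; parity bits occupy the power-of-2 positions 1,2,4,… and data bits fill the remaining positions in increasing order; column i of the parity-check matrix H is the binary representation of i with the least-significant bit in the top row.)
Codeword c = d · G (mod 2), d = 01010001011:
  c[0] = d·G[:,0] = (01010001011)·(11011010101) mod 2 = 0+1+0+1+0+0+0+0+0+0+1 mod 2 = 1
  c[1] = d·G[:,1] = (01010001011)·(10110110011) mod 2 = 0+0+0+1+0+0+0+0+0+1+1 mod 2 = 1
  c[2] = d·G[:,2] = (01010001011)·(10000000000) mod 2 = 0+0+0+0+0+0+0+0+0+0+0 mod 2 = 0
  c[3] = d·G[:,3] = (01010001011)·(01110001111) mod 2 = 0+1+0+1+0+0+0+1+0+1+1 mod 2 = 1
  c[4] = d·G[:,4] = (01010001011)·(01000000000) mod 2 = 0+1+0+0+0+0+0+0+0+0+0 mod 2 = 1
  c[5] = d·G[:,5] = (01010001011)·(00100000000) mod 2 = 0+0+0+0+0+0+0+0+0+0+0 mod 2 = 0
  c[6] = d·G[:,6] = (01010001011)·(00010000000) mod 2 = 0+0+0+1+0+0+0+0+0+0+0 mod 2 = 1
  c[7] = d·G[:,7] = (01010001011)·(00001111111) mod 2 = 0+0+0+0+0+0+0+1+0+1+1 mod 2 = 1
  c[8] = d·G[:,8] = (01010001011)·(00001000000) mod 2 = 0+0+0+0+0+0+0+0+0+0+0 mod 2 = 0
  c[9] = d·G[:,9] = (01010001011)·(00000100000) mod 2 = 0+0+0+0+0+0+0+0+0+0+0 mod 2 = 0
  c[10] = d·G[:,10] = (01010001011)·(00000010000) mod 2 = 0+0+0+0+0+0+0+0+0+0+0 mod 2 = 0
  c[11] = d·G[:,11] = (01010001011)·(00000001000) mod 2 = 0+0+0+0+0+0+0+1+0+0+0 mod 2 = 1
  c[12] = d·G[:,12] = (01010001011)·(00000000100) mod 2 = 0+0+0+0+0+0+0+0+0+0+0 mod 2 = 0
  c[13] = d·G[:,13] = (01010001011)·(00000000010) mod 2 = 0+0+0+0+0+0+0+0+0+1+0 mod 2 = 1
  c[14] = d·G[:,14] = (01010001011)·(00000000001) mod 2 = 0+0+0+0+0+0+0+0+0+0+1 mod 2 = 1
Codeword = 110110110001011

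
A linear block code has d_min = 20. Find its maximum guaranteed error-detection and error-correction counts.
(a) Detection requires d_min ≥ e+1, so e ≤ d_min − 1 = 19.
(b) Correction requires d_min ≥ 2t+1, so t ≤ ⌊(d_min − 1)/2⌋ = ⌊19/2⌋ = 9.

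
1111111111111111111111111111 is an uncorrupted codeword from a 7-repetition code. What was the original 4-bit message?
Split into 7-bit blocks: 1111111 1111111 1111111 1111111
Data = 1111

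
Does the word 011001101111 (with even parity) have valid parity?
Sum of all bits: 0+1+1+0+0+1+1+0+1+1+1+1 = 8; 8 mod 2 = 0. Result is 0 → valid parity.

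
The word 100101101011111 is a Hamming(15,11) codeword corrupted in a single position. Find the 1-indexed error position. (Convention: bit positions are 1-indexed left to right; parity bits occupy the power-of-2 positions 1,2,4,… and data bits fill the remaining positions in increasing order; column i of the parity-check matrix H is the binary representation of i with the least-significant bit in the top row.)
Syndrome s = H · r^T (mod 2), r = 100101101011111:
  s[0] = (101010101010101)·(100101101011111) mod 2 = 1+0+0+0+0+0+1+0+1+0+1+0+1+0+1 mod 2 = 0
  s[1] = (011001100110011)·(100101101011111) mod 2 = 0+0+0+0+0+1+1+0+0+0+1+0+0+1+1 mod 2 = 1
  s[2] = (000111100001111)·(100101101011111) mod 2 = 0+0+0+1+0+1+1+0+0+0+0+1+1+1+1 mod 2 = 1
  s[3] = (000000011111111)·(100101101011111) mod 2 = 0+0+0+0+0+0+0+0+1+0+1+1+1+1+1 mod 2 = 0
Syndrome = 0110
Column i of H is the binary representation of i, so the syndrome is the binary index of the flipped bit.
Read s = 0110 with s[0] as LSB: 0·2^0 + 1·2^1 + 1·2^2 + 0·2^3 = 6.
Error is at bit position 6.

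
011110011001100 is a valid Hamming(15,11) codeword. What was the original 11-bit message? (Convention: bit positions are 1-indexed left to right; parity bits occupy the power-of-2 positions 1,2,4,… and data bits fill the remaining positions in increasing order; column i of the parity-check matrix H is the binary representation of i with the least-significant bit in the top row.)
Parity bits occupy power-of-2 positions; data bits are at positions {3,5,6,7,9,10,11,12,13,14,15} (1-indexed).
Extract: c[3]=1 c[5]=1 c[6]=0 c[7]=0 c[9]=1 c[10]=0 c[11]=0 c[12]=1 c[13]=1 c[14]=0 c[15]=0
Data = 11001001100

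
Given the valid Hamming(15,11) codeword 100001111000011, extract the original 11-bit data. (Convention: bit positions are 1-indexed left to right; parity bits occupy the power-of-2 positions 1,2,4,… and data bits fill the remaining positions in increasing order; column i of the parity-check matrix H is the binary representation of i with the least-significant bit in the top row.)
Parity bits occupy power-of-2 positions; data bits are at positions {3,5,6,7,9,10,11,12,13,14,15} (1-indexed).
Extract: c[3]=0 c[5]=0 c[6]=1 c[7]=1 c[9]=1 c[10]=0 c[11]=0 c[12]=0 c[13]=0 c[14]=1 c[15]=1
Data = 00111000011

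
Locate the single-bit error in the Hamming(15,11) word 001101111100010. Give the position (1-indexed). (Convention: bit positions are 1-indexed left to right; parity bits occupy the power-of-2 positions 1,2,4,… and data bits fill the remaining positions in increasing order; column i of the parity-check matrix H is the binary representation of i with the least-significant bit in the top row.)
Syndrome s = H · r^T (mod 2), r = 001101111100010:
  s[0] = (101010101010101)·(001101111100010) mod 2 = 0+0+1+0+0+0+1+0+1+0+0+0+0+0+0 mod 2 = 1
  s[1] = (011001100110011)·(001101111100010) mod 2 = 0+0+1+0+0+1+1+0+0+1+0+0+0+1+0 mod 2 = 1
  s[2] = (000111100001111)·(001101111100010) mod 2 = 0+0+0+1+0+1+1+0+0+0+0+0+0+1+0 mod 2 = 0
  s[3] = (000000011111111)·(001101111100010) mod 2 = 0+0+0+0+0+0+0+1+1+1+0+0+0+1+0 mod 2 = 0
Syndrome = 1100
Column i of H is the binary representation of i, so the syndrome is the binary index of the flipped bit.
Read s = 1100 with s[0] as LSB: 1·2^0 + 1·2^1 + 0·2^2 + 0·2^3 = 3.
Error is at bit position 3.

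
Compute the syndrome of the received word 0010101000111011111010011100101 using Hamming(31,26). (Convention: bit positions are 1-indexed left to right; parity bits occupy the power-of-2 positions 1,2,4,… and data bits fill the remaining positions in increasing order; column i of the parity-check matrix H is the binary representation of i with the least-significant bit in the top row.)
Syndrome s = H · r^T (mod 2), r = 0010101000111011111010011100101:
  s[0] = (1010101010101010101010101010101)·(0010101000111011111010011100101) mod 2 = 0+0+1+0+1+0+1+0+0+0+1+0+1+0+1+0+1+0+1+0+1+0+0+0+1+0+0+0+1+0+1 mod 2 = 0
  s[1] = (0110011001100110011001100110011)·(0010101000111011111010011100101) mod 2 = 0+0+1+0+0+0+1+0+0+0+1+0+0+0+1+0+0+1+1+0+0+0+0+0+0+1+0+0+0+0+1 mod 2 = 0
  s[2] = (0001111000011110000111100001111)·(0010101000111011111010011100101) mod 2 = 0+0+0+0+1+0+1+0+0+0+0+1+1+0+1+0+0+0+0+0+1+0+0+0+0+0+0+0+1+0+1 mod 2 = 0
  s[3] = (0000000111111110000000011111111)·(0010101000111011111010011100101) mod 2 = 0+0+0+0+0+0+0+0+0+0+1+1+1+0+1+0+0+0+0+0+0+0+0+1+1+1+0+0+1+0+1 mod 2 = 1
  s[4] = (0000000000000001111111111111111)·(0010101000111011111010011100101) mod 2 = 0+0+0+0+0+0+0+0+0+0+0+0+0+0+0+1+1+1+1+0+1+0+0+1+1+1+0+0+1+0+1 mod 2 = 0
Syndrome = 00010
Non-zero syndrome: error at position 8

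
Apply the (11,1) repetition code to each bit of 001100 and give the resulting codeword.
Repeat each bit 11× and concatenate:
0→00000000000  0→00000000000  1→11111111111  1→11111111111  0→00000000000  0→00000000000
Codeword = 000000000000000000000011111111111111111111110000000000000000000000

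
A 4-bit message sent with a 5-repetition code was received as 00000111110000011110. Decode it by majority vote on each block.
Split into 5-bit blocks and majority-vote each:
  block 1 = 00000: 0 ones, 5 zeros → 0
  block 2 = 11111: 5 ones, 0 zeros → 1
  block 3 = 00000: 0 ones, 5 zeros → 0
  block 4 = 11110: 4 ones, 1 zeros → 1
Decoded = 0101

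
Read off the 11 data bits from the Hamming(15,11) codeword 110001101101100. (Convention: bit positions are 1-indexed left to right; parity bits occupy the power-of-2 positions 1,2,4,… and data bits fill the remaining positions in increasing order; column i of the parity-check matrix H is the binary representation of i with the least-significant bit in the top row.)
Parity bits occupy power-of-2 positions; data bits are at positions {3,5,6,7,9,10,11,12,13,14,15} (1-indexed).
Extract: c[3]=0 c[5]=0 c[6]=1 c[7]=1 c[9]=1 c[10]=1 c[11]=0 c[12]=1 c[13]=1 c[14]=0 c[15]=0
Data = 00111101100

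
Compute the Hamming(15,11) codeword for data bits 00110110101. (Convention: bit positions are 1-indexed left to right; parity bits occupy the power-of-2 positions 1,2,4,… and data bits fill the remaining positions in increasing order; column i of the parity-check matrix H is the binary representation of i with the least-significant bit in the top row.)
Codeword c = d · G (mod 2), d = 00110110101:
  c[0] = d·G[:,0] = (00110110101)·(11011010101) mod 2 = 0+0+0+1+0+0+1+0+1+0+1 mod 2 = 0
  c[1] = d·G[:,1] = (00110110101)·(10110110011) mod 2 = 0+0+1+1+0+1+1+0+0+0+1 mod 2 = 1
  c[2] = d·G[:,2] = (00110110101)·(10000000000) mod 2 = 0+0+0+0+0+0+0+0+0+0+0 mod 2 = 0
  c[3] = d·G[:,3] = (00110110101)·(01110001111) mod 2 = 0+0+1+1+0+0+0+0+1+0+1 mod 2 = 0
  c[4] = d·G[:,4] = (00110110101)·(01000000000) mod 2 = 0+0+0+0+0+0+0+0+0+0+0 mod 2 = 0
  c[5] = d·G[:,5] = (00110110101)·(00100000000) mod 2 = 0+0+1+0+0+0+0+0+0+0+0 mod 2 = 1
  c[6] = d·G[:,6] = (00110110101)·(00010000000) mod 2 = 0+0+0+1+0+0+0+0+0+0+0 mod 2 = 1
  c[7] = d·G[:,7] = (00110110101)·(00001111111) mod 2 = 0+0+0+0+0+1+1+0+1+0+1 mod 2 = 0
  c[8] = d·G[:,8] = (00110110101)·(00001000000) mod 2 = 0+0+0+0+0+0+0+0+0+0+0 mod 2 = 0
  c[9] = d·G[:,9] = (00110110101)·(00000100000) mod 2 = 0+0+0+0+0+1+0+0+0+0+0 mod 2 = 1
  c[10] = d·G[:,10] = (00110110101)·(00000010000) mod 2 = 0+0+0+0+0+0+1+0+0+0+0 mod 2 = 1
  c[11] = d·G[:,11] = (00110110101)·(00000001000) mod 2 = 0+0+0+0+0+0+0+0+0+0+0 mod 2 = 0
  c[12] = d·G[:,12] = (00110110101)·(00000000100) mod 2 = 0+0+0+0+0+0+0+0+1+0+0 mod 2 = 1
  c[13] = d·G[:,13] = (00110110101)·(00000000010) mod 2 = 0+0+0+0+0+0+0+0+0+0+0 mod 2 = 0
  c[14] = d·G[:,14] = (00110110101)·(00000000001) mod 2 = 0+0+0+0+0+0+0+0+0+0+1 mod 2 = 1
Codeword = 010001100110101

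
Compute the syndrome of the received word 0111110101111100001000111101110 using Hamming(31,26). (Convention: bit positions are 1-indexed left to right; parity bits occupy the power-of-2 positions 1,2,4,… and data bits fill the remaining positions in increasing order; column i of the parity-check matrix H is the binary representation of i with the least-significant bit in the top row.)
Syndrome s = H · r^T (mod 2), r = 0111110101111100001000111101110:
  s[0] = (1010101010101010101010101010101)·(0111110101111100001000111101110) mod 2 = 0+0+1+0+1+0+0+0+0+0+1+0+1+0+0+0+0+0+1+0+0+0+1+0+1+0+0+0+1+0+0 mod 2 = 0
  s[1] = (0110011001100110011001100110011)·(0111110101111100001000111101110) mod 2 = 0+1+1+0+0+1+0+0+0+1+1+0+0+1+0+0+0+0+1+0+0+0+1+0+0+1+0+0+0+1+0 mod 2 = 0
  s[2] = (0001111000011110000111100001111)·(0111110101111100001000111101110) mod 2 = 0+0+0+1+1+1+0+0+0+0+0+1+1+1+0+0+0+0+0+0+0+0+1+0+0+0+0+1+1+1+0 mod 2 = 0
  s[3] = (0000000111111110000000011111111)·(0111110101111100001000111101110) mod 2 = 0+0+0+0+0+0+0+1+0+1+1+1+1+1+0+0+0+0+0+0+0+0+0+1+1+1+0+1+1+1+0 mod 2 = 0
  s[4] = (0000000000000001111111111111111)·(0111110101111100001000111101110) mod 2 = 0+0+0+0+0+0+0+0+0+0+0+0+0+0+0+0+0+0+1+0+0+0+1+1+1+1+0+1+1+1+0 mod 2 = 0
Syndrome = 00000
s = 0: no error detected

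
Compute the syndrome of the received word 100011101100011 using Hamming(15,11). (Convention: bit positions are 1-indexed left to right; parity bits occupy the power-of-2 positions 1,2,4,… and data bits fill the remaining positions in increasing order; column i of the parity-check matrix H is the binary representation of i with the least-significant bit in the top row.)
Syndrome s = H · r^T (mod 2), r = 100011101100011:
  s[0] = (101010101010101)·(100011101100011) mod 2 = 1+0+0+0+1+0+1+0+1+0+0+0+0+0+1 mod 2 = 1
  s[1] = (011001100110011)·(100011101100011) mod 2 = 0+0+0+0+0+1+1+0+0+1+0+0+0+1+1 mod 2 = 1
  s[2] = (000111100001111)·(100011101100011) mod 2 = 0+0+0+0+1+1+1+0+0+0+0+0+0+1+1 mod 2 = 1
  s[3] = (000000011111111)·(100011101100011) mod 2 = 0+0+0+0+0+0+0+0+1+1+0+0+0+1+1 mod 2 = 0
Syndrome = 1110
Non-zero syndrome: error at position 7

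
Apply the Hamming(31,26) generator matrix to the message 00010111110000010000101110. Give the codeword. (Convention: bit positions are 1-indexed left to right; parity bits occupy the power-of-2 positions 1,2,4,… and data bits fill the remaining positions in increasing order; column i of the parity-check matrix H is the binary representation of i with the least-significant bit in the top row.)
Codeword c = d · G (mod 2), d = 00010111110000010000101110:
  c[0] = d·G[:,0] = (00010111110000010000101110)·(11011010101101010101010101) mod 2 = 0+0+0+1+0+0+1+0+1+0+0+0+0+0+0+1+0+0+0+0+0+0+0+1+0+0 mod 2 = 1
  c[1] = d·G[:,1] = (00010111110000010000101110)·(10110110011011001100110011) mod 2 = 0+0+0+1+0+1+1+0+0+1+0+0+0+0+0+0+0+0+0+0+1+0+0+0+1+0 mod 2 = 0
  c[2] = d·G[:,2] = (00010111110000010000101110)·(10000000000000000000000000) mod 2 = 0+0+0+0+0+0+0+0+0+0+0+0+0+0+0+0+0+0+0+0+0+0+0+0+0+0 mod 2 = 0
  c[3] = d·G[:,3] = (00010111110000010000101110)·(01110001111000111100001111) mod 2 = 0+0+0+1+0+0+0+1+1+1+0+0+0+0+0+1+0+0+0+0+0+0+1+1+1+0 mod 2 = 0
  c[4] = d·G[:,4] = (00010111110000010000101110)·(01000000000000000000000000) mod 2 = 0+0+0+0+0+0+0+0+0+0+0+0+0+0+0+0+0+0+0+0+0+0+0+0+0+0 mod 2 = 0
  c[5] = d·G[:,5] = (00010111110000010000101110)·(00100000000000000000000000) mod 2 = 0+0+0+0+0+0+0+0+0+0+0+0+0+0+0+0+0+0+0+0+0+0+0+0+0+0 mod 2 = 0
  c[6] = d·G[:,6] = (00010111110000010000101110)·(00010000000000000000000000) mod 2 = 0+0+0+1+0+0+0+0+0+0+0+0+0+0+0+0+0+0+0+0+0+0+0+0+0+0 mod 2 = 1
  c[7] = d·G[:,7] = (00010111110000010000101110)·(00001111111000000011111111) mod 2 = 0+0+0+0+0+1+1+1+1+1+0+0+0+0+0+0+0+0+0+0+1+0+1+1+1+0 mod 2 = 1
  c[8] = d·G[:,8] = (00010111110000010000101110)·(00001000000000000000000000) mod 2 = 0+0+0+0+0+0+0+0+0+0+0+0+0+0+0+0+0+0+0+0+0+0+0+0+0+0 mod 2 = 0
  c[9] = d·G[:,9] = (00010111110000010000101110)·(00000100000000000000000000) mod 2 = 0+0+0+0+0+1+0+0+0+0+0+0+0+0+0+0+0+0+0+0+0+0+0+0+0+0 mod 2 = 1
  c[10] = d·G[:,10] = (00010111110000010000101110)·(00000010000000000000000000) mod 2 = 0+0+0+0+0+0+1+0+0+0+0+0+0+0+0+0+0+0+0+0+0+0+0+0+0+0 mod 2 = 1
  c[11] = d·G[:,11] = (00010111110000010000101110)·(00000001000000000000000000) mod 2 = 0+0+0+0+0+0+0+1+0+0+0+0+0+0+0+0+0+0+0+0+0+0+0+0+0+0 mod 2 = 1
  c[12] = d·G[:,12] = (00010111110000010000101110)·(00000000100000000000000000) mod 2 = 0+0+0+0+0+0+0+0+1+0+0+0+0+0+0+0+0+0+0+0+0+0+0+0+0+0 mod 2 = 1
  c[13] = d·G[:,13] = (00010111110000010000101110)·(00000000010000000000000000) mod 2 = 0+0+0+0+0+0+0+0+0+1+0+0+0+0+0+0+0+0+0+0+0+0+0+0+0+0 mod 2 = 1
  c[14] = d·G[:,14] = (00010111110000010000101110)·(00000000001000000000000000) mod 2 = 0+0+0+0+0+0+0+0+0+0+0+0+0+0+0+0+0+0+0+0+0+0+0+0+0+0 mod 2 = 0
  c[15] = d·G[:,15] = (00010111110000010000101110)·(00000000000111111111111111) mod 2 = 0+0+0+0+0+0+0+0+0+0+0+0+0+0+0+1+0+0+0+0+1+0+1+1+1+0 mod 2 = 1
  c[16] = d·G[:,16] = (00010111110000010000101110)·(00000000000100000000000000) mod 2 = 0+0+0+0+0+0+0+0+0+0+0+0+0+0+0+0+0+0+0+0+0+0+0+0+0+0 mod 2 = 0
  c[17] = d·G[:,17] = (00010111110000010000101110)·(00000000000010000000000000) mod 2 = 0+0+0+0+0+0+0+0+0+0+0+0+0+0+0+0+0+0+0+0+0+0+0+0+0+0 mod 2 = 0
  c[18] = d·G[:,18] = (00010111110000010000101110)·(00000000000001000000000000) mod 2 = 0+0+0+0+0+0+0+0+0+0+0+0+0+0+0+0+0+0+0+0+0+0+0+0+0+0 mod 2 = 0
  c[19] = d·G[:,19] = (00010111110000010000101110)·(00000000000000100000000000) mod 2 = 0+0+0+0+0+0+0+0+0+0+0+0+0+0+0+0+0+0+0+0+0+0+0+0+0+0 mod 2 = 0
  c[20] = d·G[:,20] = (00010111110000010000101110)·(00000000000000010000000000) mod 2 = 0+0+0+0+0+0+0+0+0+0+0+0+0+0+0+1+0+0+0+0+0+0+0+0+0+0 mod 2 = 1
  c[21] = d·G[:,21] = (00010111110000010000101110)·(00000000000000001000000000) mod 2 = 0+0+0+0+0+0+0+0+0+0+0+0+0+0+0+0+0+0+0+0+0+0+0+0+0+0 mod 2 = 0
  c[22] = d·G[:,22] = (00010111110000010000101110)·(00000000000000000100000000) mod 2 = 0+0+0+0+0+0+0+0+0+0+0+0+0+0+0+0+0+0+0+0+0+0+0+0+0+0 mod 2 = 0
  c[23] = d·G[:,23] = (00010111110000010000101110)·(00000000000000000010000000) mod 2 = 0+0+0+0+0+0+0+0+0+0+0+0+0+0+0+0+0+0+0+0+0+0+0+0+0+0 mod 2 = 0
  c[24] = d·G[:,24] = (00010111110000010000101110)·(00000000000000000001000000) mod 2 = 0+0+0+0+0+0+0+0+0+0+0+0+0+0+0+0+0+0+0+0+0+0+0+0+0+0 mod 2 = 0
  c[25] = d·G[:,25] = (00010111110000010000101110)·(00000000000000000000100000) mod 2 = 0+0+0+0+0+0+0+0+0+0+0+0+0+0+0+0+0+0+0+0+1+0+0+0+0+0 mod 2 = 1
  c[26] = d·G[:,26] = (00010111110000010000101110)·(00000000000000000000010000) mod 2 = 0+0+0+0+0+0+0+0+0+0+0+0+0+0+0+0+0+0+0+0+0+0+0+0+0+0 mod 2 = 0
  c[27] = d·G[:,27] = (00010111110000010000101110)·(00000000000000000000001000) mod 2 = 0+0+0+0+0+0+0+0+0+0+0+0+0+0+0+0+0+0+0+0+0+0+1+0+0+0 mod 2 = 1
  c[28] = d·G[:,28] = (00010111110000010000101110)·(00000000000000000000000100) mod 2 = 0+0+0+0+0+0+0+0+0+0+0+0+0+0+0+0+0+0+0+0+0+0+0+1+0+0 mod 2 = 1
  c[29] = d·G[:,29] = (00010111110000010000101110)·(00000000000000000000000010) mod 2 = 0+0+0+0+0+0+0+0+0+0+0+0+0+0+0+0+0+0+0+0+0+0+0+0+1+0 mod 2 = 1
  c[30] = d·G[:,30] = (00010111110000010000101110)·(00000000000000000000000001) mod 2 = 0+0+0+0+0+0+0+0+0+0+0+0+0+0+0+0+0+0+0+0+0+0+0+0+0+0 mod 2 = 0
Codeword = 1000001101111101000010000101110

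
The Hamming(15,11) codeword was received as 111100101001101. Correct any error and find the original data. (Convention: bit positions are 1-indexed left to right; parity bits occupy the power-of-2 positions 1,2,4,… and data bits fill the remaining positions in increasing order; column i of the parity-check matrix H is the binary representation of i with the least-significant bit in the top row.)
Syndrome s = H · r^T (mod 2), r = 111100101001101:
  s[0] = (101010101010101)·(111100101001101) mod 2 = 1+0+1+0+0+0+1+0+1+0+0+0+1+0+1 mod 2 = 0
  s[1] = (011001100110011)·(111100101001101) mod 2 = 0+1+1+0+0+0+1+0+0+0+0+0+0+0+1 mod 2 = 0
  s[2] = (000111100001111)·(111100101001101) mod 2 = 0+0+0+1+0+0+1+0+0+0+0+1+1+0+1 mod 2 = 1
  s[3] = (000000011111111)·(111100101001101) mod 2 = 0+0+0+0+0+0+0+0+1+0+0+1+1+0+1 mod 2 = 0
Syndrome = 0010
Column 4 of H equals this syndrome → error at bit 4 (1-indexed).
Flip bit 4: 111100101001101 → 111000101001101
Extract data bits at positions {3,5,6,7,9,10,11,12,13,14,15}: 10011001101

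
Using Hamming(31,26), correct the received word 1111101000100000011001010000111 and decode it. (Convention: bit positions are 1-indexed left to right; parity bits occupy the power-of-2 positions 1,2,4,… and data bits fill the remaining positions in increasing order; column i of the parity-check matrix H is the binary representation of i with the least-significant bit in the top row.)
Syndrome s = H · r^T (mod 2), r = 1111101000100000011001010000111:
  s[0] = (1010101010101010101010101010101)·(1111101000100000011001010000111) mod 2 = 1+0+1+0+1+0+1+0+0+0+1+0+0+0+0+0+0+0+1+0+0+0+0+0+0+0+0+0+1+0+1 mod 2 = 0
  s[1] = (0110011001100110011001100110011)·(1111101000100000011001010000111) mod 2 = 0+1+1+0+0+0+1+0+0+0+1+0+0+0+0+0+0+1+1+0+0+1+0+0+0+0+0+0+0+1+1 mod 2 = 1
  s[2] = (0001111000011110000111100001111)·(1111101000100000011001010000111) mod 2 = 0+0+0+1+1+0+1+0+0+0+0+0+0+0+0+0+0+0+0+0+0+1+0+0+0+0+0+0+1+1+1 mod 2 = 1
  s[3] = (0000000111111110000000011111111)·(1111101000100000011001010000111) mod 2 = 0+0+0+0+0+0+0+0+0+0+1+0+0+0+0+0+0+0+0+0+0+0+0+1+0+0+0+0+1+1+1 mod 2 = 1
  s[4] = (0000000000000001111111111111111)·(1111101000100000011001010000111) mod 2 = 0+0+0+0+0+0+0+0+0+0+0+0+0+0+0+0+0+1+1+0+0+1+0+1+0+0+0+0+1+1+1 mod 2 = 1
Syndrome = 01111
Column 30 of H equals this syndrome → error at bit 30 (1-indexed).
Flip bit 30: 1111101000100000011001010000111 → 1111101000100000011001010000101
Extract data bits at positions {3,5,6,7,9,10,11,12,13,14,15,17,18,19,20,21,22,23,24,25,26,27,28,29,30,31}: 11010010000011001010000101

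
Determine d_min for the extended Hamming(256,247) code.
d_min = 4 (adding an overall parity bit to Hamming(255,247) raises d_min from 3 to 4).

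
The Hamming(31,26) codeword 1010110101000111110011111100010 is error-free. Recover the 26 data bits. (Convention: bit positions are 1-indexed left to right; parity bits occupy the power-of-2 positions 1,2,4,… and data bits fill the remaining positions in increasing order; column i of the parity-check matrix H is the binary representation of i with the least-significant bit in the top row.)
Parity bits occupy power-of-2 positions; data bits are at positions {3,5,6,7,9,10,11,12,13,14,15,17,18,19,20,21,22,23,24,25,26,27,28,29,30,31} (1-indexed).
Extract: c[3]=1 c[5]=1 c[6]=1 c[7]=0 c[9]=0 c[10]=1 c[11]=0 c[12]=0 c[13]=0 c[14]=1 c[15]=1 c[17]=1 c[18]=1 c[19]=0 c[20]=0 c[21]=1 c[22]=1 c[23]=1 c[24]=1 c[25]=1 c[26]=1 c[27]=0 c[28]=0 c[29]=0 c[30]=1 c[31]=0
Data = 11100100011110011111100010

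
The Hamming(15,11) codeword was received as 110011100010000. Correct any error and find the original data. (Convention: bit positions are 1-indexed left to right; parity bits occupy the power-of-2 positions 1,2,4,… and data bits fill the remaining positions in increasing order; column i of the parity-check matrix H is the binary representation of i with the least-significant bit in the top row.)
Syndrome s = H · r^T (mod 2), r = 110011100010000:
  s[0] = (101010101010101)·(110011100010000) mod 2 = 1+0+0+0+1+0+1+0+0+0+1+0+0+0+0 mod 2 = 0
  s[1] = (011001100110011)·(110011100010000) mod 2 = 0+1+0+0+0+1+1+0+0+0+1+0+0+0+0 mod 2 = 0
  s[2] = (000111100001111)·(110011100010000) mod 2 = 0+0+0+0+1+1+1+0+0+0+0+0+0+0+0 mod 2 = 1
  s[3] = (000000011111111)·(110011100010000) mod 2 = 0+0+0+0+0+0+0+0+0+0+1+0+0+0+0 mod 2 = 1
Syndrome = 0011
Column 12 of H equals this syndrome → error at bit 12 (1-indexed).
Flip bit 12: 110011100010000 → 110011100011000
Extract data bits at positions {3,5,6,7,9,10,11,12,13,14,15}: 01110011000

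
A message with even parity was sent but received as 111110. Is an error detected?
Sum of received bits: 1+1+1+1+1+0 = 5; 5 mod 2 = 1. Result is 1 ≠ 0 → error detected.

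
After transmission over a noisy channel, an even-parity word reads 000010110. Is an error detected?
Sum of received bits: 0+0+0+0+1+0+1+1+0 = 3; 3 mod 2 = 1. Result is 1 ≠ 0 → error detected.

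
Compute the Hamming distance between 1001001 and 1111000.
XOR = 0110001, count of 1s = 3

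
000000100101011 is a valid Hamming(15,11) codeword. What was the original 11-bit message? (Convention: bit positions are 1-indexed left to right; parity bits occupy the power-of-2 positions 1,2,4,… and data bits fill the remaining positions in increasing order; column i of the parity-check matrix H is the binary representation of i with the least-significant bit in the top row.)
Parity bits occupy power-of-2 positions; data bits are at positions {3,5,6,7,9,10,11,12,13,14,15} (1-indexed).
Extract: c[3]=0 c[5]=0 c[6]=0 c[7]=1 c[9]=0 c[10]=1 c[11]=0 c[12]=1 c[13]=0 c[14]=1 c[15]=1
Data = 00010101011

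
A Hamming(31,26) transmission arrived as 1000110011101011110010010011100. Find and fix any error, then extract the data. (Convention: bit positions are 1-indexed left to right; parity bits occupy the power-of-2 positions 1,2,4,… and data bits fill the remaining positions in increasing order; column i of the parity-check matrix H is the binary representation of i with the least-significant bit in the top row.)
Syndrome s = H · r^T (mod 2), r = 1000110011101011110010010011100:
  s[0] = (1010101010101010101010101010101)·(1000110011101011110010010011100) mod 2 = 1+0+0+0+1+0+0+0+1+0+1+0+1+0+1+0+1+0+0+0+1+0+0+0+0+0+1+0+1+0+0 mod 2 = 0
  s[1] = (0110011001100110011001100110011)·(1000110011101011110010010011100) mod 2 = 0+0+0+0+0+1+0+0+0+1+1+0+0+0+1+0+0+1+0+0+0+0+0+0+0+0+1+0+0+0+0 mod 2 = 0
  s[2] = (0001111000011110000111100001111)·(1000110011101011110010010011100) mod 2 = 0+0+0+0+1+1+0+0+0+0+0+0+1+0+1+0+0+0+0+0+1+0+0+0+0+0+0+1+1+0+0 mod 2 = 1
  s[3] = (0000000111111110000000011111111)·(1000110011101011110010010011100) mod 2 = 0+0+0+0+0+0+0+0+1+1+1+0+1+0+1+0+0+0+0+0+0+0+0+1+0+0+1+1+1+0+0 mod 2 = 1
  s[4] = (0000000000000001111111111111111)·(1000110011101011110010010011100) mod 2 = 0+0+0+0+0+0+0+0+0+0+0+0+0+0+0+1+1+1+0+0+1+0+0+1+0+0+1+1+1+0+0 mod 2 = 0
Syndrome = 00110
Column 12 of H equals this syndrome → error at bit 12 (1-indexed).
Flip bit 12: 1000110011101011110010010011100 → 1000110011111011110010010011100
Extract data bits at positions {3,5,6,7,9,10,11,12,13,14,15,17,18,19,20,21,22,23,24,25,26,27,28,29,30,31}: 01101111101110010010011100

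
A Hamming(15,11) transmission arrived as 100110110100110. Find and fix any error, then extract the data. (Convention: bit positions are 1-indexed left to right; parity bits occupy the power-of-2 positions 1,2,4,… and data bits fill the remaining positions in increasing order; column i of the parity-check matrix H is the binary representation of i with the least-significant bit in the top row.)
Syndrome s = H · r^T (mod 2), r = 100110110100110:
  s[0] = (101010101010101)·(100110110100110) mod 2 = 1+0+0+0+1+0+1+0+0+0+0+0+1+0+0 mod 2 = 0
  s[1] = (011001100110011)·(100110110100110) mod 2 = 0+0+0+0+0+0+1+0+0+1+0+0+0+1+0 mod 2 = 1
  s[2] = (000111100001111)·(100110110100110) mod 2 = 0+0+0+1+1+0+1+0+0+0+0+0+1+1+0 mod 2 = 1
  s[3] = (000000011111111)·(100110110100110) mod 2 = 0+0+0+0+0+0+0+1+0+1+0+0+1+1+0 mod 2 = 0
Syndrome = 0110
Column 6 of H equals this syndrome → error at bit 6 (1-indexed).
Flip bit 6: 100110110100110 → 100111110100110
Extract data bits at positions {3,5,6,7,9,10,11,12,13,14,15}: 01110100110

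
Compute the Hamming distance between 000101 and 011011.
XOR = 011110, count of 1s = 4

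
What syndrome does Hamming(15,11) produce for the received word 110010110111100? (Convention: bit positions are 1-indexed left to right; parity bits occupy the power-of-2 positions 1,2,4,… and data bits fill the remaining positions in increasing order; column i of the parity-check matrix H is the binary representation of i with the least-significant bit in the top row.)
Syndrome s = H · r^T (mod 2), r = 110010110111100:
  s[0] = (101010101010101)·(110010110111100) mod 2 = 1+0+0+0+1+0+1+0+0+0+1+0+1+0+0 mod 2 = 1
  s[1] = (011001100110011)·(110010110111100) mod 2 = 0+1+0+0+0+0+1+0+0+1+1+0+0+0+0 mod 2 = 0
  s[2] = (000111100001111)·(110010110111100) mod 2 = 0+0+0+0+1+0+1+0+0+0+0+1+1+0+0 mod 2 = 0
  s[3] = (000000011111111)·(110010110111100) mod 2 = 0+0+0+0+0+0+0+1+0+1+1+1+1+0+0 mod 2 = 1
Syndrome = 1001
Non-zero syndrome: error at position 9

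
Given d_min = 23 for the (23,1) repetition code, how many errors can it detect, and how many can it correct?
Detection only: up to d_min − 1 = 22 errors.
Correction: up to ⌊(d_min − 1)/2⌋ = ⌊22/2⌋ = 11 errors.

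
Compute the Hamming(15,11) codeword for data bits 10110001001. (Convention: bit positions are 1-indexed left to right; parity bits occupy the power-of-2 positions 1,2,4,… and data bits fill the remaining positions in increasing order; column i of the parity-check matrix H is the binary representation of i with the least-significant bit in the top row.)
Codeword c = d · G (mod 2), d = 10110001001:
  c[0] = d·G[:,0] = (10110001001)·(11011010101) mod 2 = 1+0+0+1+0+0+0+0+0+0+1 mod 2 = 1
  c[1] = d·G[:,1] = (10110001001)·(10110110011) mod 2 = 1+0+1+1+0+0+0+0+0+0+1 mod 2 = 0
  c[2] = d·G[:,2] = (10110001001)·(10000000000) mod 2 = 1+0+0+0+0+0+0+0+0+0+0 mod 2 = 1
  c[3] = d·G[:,3] = (10110001001)·(01110001111) mod 2 = 0+0+1+1+0+0+0+1+0+0+1 mod 2 = 0
  c[4] = d·G[:,4] = (10110001001)·(01000000000) mod 2 = 0+0+0+0+0+0+0+0+0+0+0 mod 2 = 0
  c[5] = d·G[:,5] = (10110001001)·(00100000000) mod 2 = 0+0+1+0+0+0+0+0+0+0+0 mod 2 = 1
  c[6] = d·G[:,6] = (10110001001)·(00010000000) mod 2 = 0+0+0+1+0+0+0+0+0+0+0 mod 2 = 1
  c[7] = d·G[:,7] = (10110001001)·(00001111111) mod 2 = 0+0+0+0+0+0+0+1+0+0+1 mod 2 = 0
  c[8] = d·G[:,8] = (10110001001)·(00001000000) mod 2 = 0+0+0+0+0+0+0+0+0+0+0 mod 2 = 0
  c[9] = d·G[:,9] = (10110001001)·(00000100000) mod 2 = 0+0+0+0+0+0+0+0+0+0+0 mod 2 = 0
  c[10] = d·G[:,10] = (10110001001)·(00000010000) mod 2 = 0+0+0+0+0+0+0+0+0+0+0 mod 2 = 0
  c[11] = d·G[:,11] = (10110001001)·(00000001000) mod 2 = 0+0+0+0+0+0+0+1+0+0+0 mod 2 = 1
  c[12] = d·G[:,12] = (10110001001)·(00000000100) mod 2 = 0+0+0+0+0+0+0+0+0+0+0 mod 2 = 0
  c[13] = d·G[:,13] = (10110001001)·(00000000010) mod 2 = 0+0+0+0+0+0+0+0+0+0+0 mod 2 = 0
  c[14] = d·G[:,14] = (10110001001)·(00000000001) mod 2 = 0+0+0+0+0+0+0+0+0+0+1 mod 2 = 1
Codeword = 101001100001001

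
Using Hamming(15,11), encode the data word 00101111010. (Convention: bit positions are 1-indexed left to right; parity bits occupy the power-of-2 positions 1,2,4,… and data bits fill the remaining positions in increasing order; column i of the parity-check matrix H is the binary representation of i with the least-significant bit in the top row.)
Codeword c = d · G (mod 2), d = 00101111010:
  c[0] = d·G[:,0] = (00101111010)·(11011010101) mod 2 = 0+0+0+0+1+0+1+0+0+0+0 mod 2 = 0
  c[1] = d·G[:,1] = (00101111010)·(10110110011) mod 2 = 0+0+1+0+0+1+1+0+0+1+0 mod 2 = 0
  c[2] = d·G[:,2] = (00101111010)·(10000000000) mod 2 = 0+0+0+0+0+0+0+0+0+0+0 mod 2 = 0
  c[3] = d·G[:,3] = (00101111010)·(01110001111) mod 2 = 0+0+1+0+0+0+0+1+0+1+0 mod 2 = 1
  c[4] = d·G[:,4] = (00101111010)·(01000000000) mod 2 = 0+0+0+0+0+0+0+0+0+0+0 mod 2 = 0
  c[5] = d·G[:,5] = (00101111010)·(00100000000) mod 2 = 0+0+1+0+0+0+0+0+0+0+0 mod 2 = 1
  c[6] = d·G[:,6] = (00101111010)·(00010000000) mod 2 = 0+0+0+0+0+0+0+0+0+0+0 mod 2 = 0
  c[7] = d·G[:,7] = (00101111010)·(00001111111) mod 2 = 0+0+0+0+1+1+1+1+0+1+0 mod 2 = 1
  c[8] = d·G[:,8] = (00101111010)·(00001000000) mod 2 = 0+0+0+0+1+0+0+0+0+0+0 mod 2 = 1
  c[9] = d·G[:,9] = (00101111010)·(00000100000) mod 2 = 0+0+0+0+0+1+0+0+0+0+0 mod 2 = 1
  c[10] = d·G[:,10] = (00101111010)·(00000010000) mod 2 = 0+0+0+0+0+0+1+0+0+0+0 mod 2 = 1
  c[11] = d·G[:,11] = (00101111010)·(00000001000) mod 2 = 0+0+0+0+0+0+0+1+0+0+0 mod 2 = 1
  c[12] = d·G[:,12] = (00101111010)·(00000000100) mod 2 = 0+0+0+0+0+0+0+0+0+0+0 mod 2 = 0
  c[13] = d·G[:,13] = (00101111010)·(00000000010) mod 2 = 0+0+0+0+0+0+0+0+0+1+0 mod 2 = 1
  c[14] = d·G[:,14] = (00101111010)·(00000000001) mod 2 = 0+0+0+0+0+0+0+0+0+0+0 mod 2 = 0
Codeword = 000101011111010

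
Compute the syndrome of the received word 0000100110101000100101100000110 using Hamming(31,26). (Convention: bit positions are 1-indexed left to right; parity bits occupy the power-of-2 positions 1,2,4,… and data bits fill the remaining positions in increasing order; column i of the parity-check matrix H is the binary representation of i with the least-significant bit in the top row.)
Syndrome s = H · r^T (mod 2), r = 0000100110101000100101100000110:
  s[0] = (1010101010101010101010101010101)·(0000100110101000100101100000110) mod 2 = 0+0+0+0+1+0+0+0+1+0+1+0+1+0+0+0+1+0+0+0+0+0+1+0+0+0+0+0+1+0+0 mod 2 = 1
  s[1] = (0110011001100110011001100110011)·(0000100110101000100101100000110) mod 2 = 0+0+0+0+0+0+0+0+0+0+1+0+0+0+0+0+0+0+0+0+0+1+1+0+0+0+0+0+0+1+0 mod 2 = 0
  s[2] = (0001111000011110000111100001111)·(0000100110101000100101100000110) mod 2 = 0+0+0+0+1+0+0+0+0+0+0+0+1+0+0+0+0+0+0+1+0+1+1+0+0+0+0+0+1+1+0 mod 2 = 1
  s[3] = (0000000111111110000000011111111)·(0000100110101000100101100000110) mod 2 = 0+0+0+0+0+0+0+1+1+0+1+0+1+0+0+0+0+0+0+0+0+0+0+0+0+0+0+0+1+1+0 mod 2 = 0
  s[4] = (0000000000000001111111111111111)·(0000100110101000100101100000110) mod 2 = 0+0+0+0+0+0+0+0+0+0+0+0+0+0+0+0+1+0+0+1+0+1+1+0+0+0+0+0+1+1+0 mod 2 = 0
Syndrome = 10100
Non-zero syndrome: error at position 5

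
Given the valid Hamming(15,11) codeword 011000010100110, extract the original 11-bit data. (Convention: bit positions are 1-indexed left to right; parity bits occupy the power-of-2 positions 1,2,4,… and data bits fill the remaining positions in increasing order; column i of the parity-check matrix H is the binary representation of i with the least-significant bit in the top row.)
Parity bits occupy power-of-2 positions; data bits are at positions {3,5,6,7,9,10,11,12,13,14,15} (1-indexed).
Extract: c[3]=1 c[5]=0 c[6]=0 c[7]=0 c[9]=0 c[10]=1 c[11]=0 c[12]=0 c[13]=1 c[14]=1 c[15]=0
Data = 10000100110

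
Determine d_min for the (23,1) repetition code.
d_min = 23 (the only two codewords are 0…0 and 1…1, differing in all 23 positions).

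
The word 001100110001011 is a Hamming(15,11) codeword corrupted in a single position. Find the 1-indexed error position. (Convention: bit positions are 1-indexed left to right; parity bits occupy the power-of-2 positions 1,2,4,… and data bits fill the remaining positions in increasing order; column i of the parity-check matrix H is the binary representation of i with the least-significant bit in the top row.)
Syndrome s = H · r^T (mod 2), r = 001100110001011:
  s[0] = (101010101010101)·(001100110001011) mod 2 = 0+0+1+0+0+0+1+0+0+0+0+0+0+0+1 mod 2 = 1
  s[1] = (011001100110011)·(001100110001011) mod 2 = 0+0+1+0+0+0+1+0+0+0+0+0+0+1+1 mod 2 = 0
  s[2] = (000111100001111)·(001100110001011) mod 2 = 0+0+0+1+0+0+1+0+0+0+0+1+0+1+1 mod 2 = 1
  s[3] = (000000011111111)·(001100110001011) mod 2 = 0+0+0+0+0+0+0+1+0+0+0+1+0+1+1 mod 2 = 0
Syndrome = 1010
Column i of H is the binary representation of i, so the syndrome is the binary index of the flipped bit.
Read s = 1010 with s[0] as LSB: 1·2^0 + 0·2^1 + 1·2^2 + 0·2^3 = 5.
Error is at bit position 5.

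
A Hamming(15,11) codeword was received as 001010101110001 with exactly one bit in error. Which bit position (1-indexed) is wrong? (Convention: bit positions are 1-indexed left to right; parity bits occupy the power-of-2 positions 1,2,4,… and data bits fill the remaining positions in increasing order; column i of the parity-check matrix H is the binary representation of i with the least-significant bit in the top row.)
Syndrome s = H · r^T (mod 2), r = 001010101110001:
  s[0] = (101010101010101)·(001010101110001) mod 2 = 0+0+1+0+1+0+1+0+1+0+1+0+0+0+1 mod 2 = 0
  s[1] = (011001100110011)·(001010101110001) mod 2 = 0+0+1+0+0+0+1+0+0+1+1+0+0+0+1 mod 2 = 1
  s[2] = (000111100001111)·(001010101110001) mod 2 = 0+0+0+0+1+0+1+0+0+0+0+0+0+0+1 mod 2 = 1
  s[3] = (000000011111111)·(001010101110001) mod 2 = 0+0+0+0+0+0+0+0+1+1+1+0+0+0+1 mod 2 = 0
Syndrome = 0110
Column i of H is the binary representation of i, so the syndrome is the binary index of the flipped bit.
Read s = 0110 with s[0] as LSB: 0·2^0 + 1·2^1 + 1·2^2 + 0·2^3 = 6.
Error is at bit position 6.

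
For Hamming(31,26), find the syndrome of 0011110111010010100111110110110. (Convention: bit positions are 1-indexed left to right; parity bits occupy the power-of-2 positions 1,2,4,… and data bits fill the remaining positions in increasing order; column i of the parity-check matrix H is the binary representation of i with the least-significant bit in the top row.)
Syndrome s = H · r^T (mod 2), r = 0011110111010010100111110110110:
  s[0] = (1010101010101010101010101010101)·(0011110111010010100111110110110) mod 2 = 0+0+1+0+1+0+0+0+1+0+0+0+0+0+1+0+1+0+0+0+1+0+1+0+0+0+1+0+1+0+0 mod 2 = 1
  s[1] = (0110011001100110011001100110011)·(0011110111010010100111110110110) mod 2 = 0+0+1+0+0+1+0+0+0+1+0+0+0+0+1+0+0+0+0+0+0+1+1+0+0+1+1+0+0+1+0 mod 2 = 1
  s[2] = (0001111000011110000111100001111)·(0011110111010010100111110110110) mod 2 = 0+0+0+1+1+1+0+0+0+0+0+1+0+0+1+0+0+0+0+1+1+1+1+0+0+0+0+0+1+1+0 mod 2 = 1
  s[3] = (0000000111111110000000011111111)·(0011110111010010100111110110110) mod 2 = 0+0+0+0+0+0+0+1+1+1+0+1+0+0+1+0+0+0+0+0+0+0+0+1+0+1+1+0+1+1+0 mod 2 = 0
  s[4] = (0000000000000001111111111111111)·(0011110111010010100111110110110) mod 2 = 0+0+0+0+0+0+0+0+0+0+0+0+0+0+0+0+1+0+0+1+1+1+1+1+0+1+1+0+1+1+0 mod 2 = 0
Syndrome = 11100
Non-zero syndrome: error at position 7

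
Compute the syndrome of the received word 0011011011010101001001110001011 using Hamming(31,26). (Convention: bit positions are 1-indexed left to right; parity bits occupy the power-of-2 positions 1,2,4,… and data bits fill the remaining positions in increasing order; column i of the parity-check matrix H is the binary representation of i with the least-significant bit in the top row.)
Syndrome s = H · r^T (mod 2), r = 0011011011010101001001110001011:
  s[0] = (1010101010101010101010101010101)·(0011011011010101001001110001011) mod 2 = 0+0+1+0+0+0+1+0+1+0+0+0+0+0+0+0+0+0+1+0+0+0+1+0+0+0+0+0+0+0+1 mod 2 = 0
  s[1] = (0110011001100110011001100110011)·(0011011011010101001001110001011) mod 2 = 0+0+1+0+0+1+1+0+0+1+0+0+0+1+0+0+0+0+1+0+0+1+1+0+0+0+0+0+0+1+1 mod 2 = 0
  s[2] = (0001111000011110000111100001111)·(0011011011010101001001110001011) mod 2 = 0+0+0+1+0+1+1+0+0+0+0+1+0+1+0+0+0+0+0+0+0+1+1+0+0+0+0+1+0+1+1 mod 2 = 0
  s[3] = (0000000111111110000000011111111)·(0011011011010101001001110001011) mod 2 = 0+0+0+0+0+0+0+0+1+1+0+1+0+1+0+0+0+0+0+0+0+0+0+1+0+0+0+1+0+1+1 mod 2 = 0
  s[4] = (0000000000000001111111111111111)·(0011011011010101001001110001011) mod 2 = 0+0+0+0+0+0+0+0+0+0+0+0+0+0+0+1+0+0+1+0+0+1+1+1+0+0+0+1+0+1+1 mod 2 = 0
Syndrome = 00000
s = 0: no error detected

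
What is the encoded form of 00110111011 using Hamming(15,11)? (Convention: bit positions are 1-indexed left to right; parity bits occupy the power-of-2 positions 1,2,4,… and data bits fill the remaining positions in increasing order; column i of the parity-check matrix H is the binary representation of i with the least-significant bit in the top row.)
Codeword c = d · G (mod 2), d = 00110111011:
  c[0] = d·G[:,0] = (00110111011)·(11011010101) mod 2 = 0+0+0+1+0+0+1+0+0+0+1 mod 2 = 1
  c[1] = d·G[:,1] = (00110111011)·(10110110011) mod 2 = 0+0+1+1+0+1+1+0+0+1+1 mod 2 = 0
  c[2] = d·G[:,2] = (00110111011)·(10000000000) mod 2 = 0+0+0+0+0+0+0+0+0+0+0 mod 2 = 0
  c[3] = d·G[:,3] = (00110111011)·(01110001111) mod 2 = 0+0+1+1+0+0+0+1+0+1+1 mod 2 = 1
  c[4] = d·G[:,4] = (00110111011)·(01000000000) mod 2 = 0+0+0+0+0+0+0+0+0+0+0 mod 2 = 0
  c[5] = d·G[:,5] = (00110111011)·(00100000000) mod 2 = 0+0+1+0+0+0+0+0+0+0+0 mod 2 = 1
  c[6] = d·G[:,6] = (00110111011)·(00010000000) mod 2 = 0+0+0+1+0+0+0+0+0+0+0 mod 2 = 1
  c[7] = d·G[:,7] = (00110111011)·(00001111111) mod 2 = 0+0+0+0+0+1+1+1+0+1+1 mod 2 = 1
  c[8] = d·G[:,8] = (00110111011)·(00001000000) mod 2 = 0+0+0+0+0+0+0+0+0+0+0 mod 2 = 0
  c[9] = d·G[:,9] = (00110111011)·(00000100000) mod 2 = 0+0+0+0+0+1+0+0+0+0+0 mod 2 = 1
  c[10] = d·G[:,10] = (00110111011)·(00000010000) mod 2 = 0+0+0+0+0+0+1+0+0+0+0 mod 2 = 1
  c[11] = d·G[:,11] = (00110111011)·(00000001000) mod 2 = 0+0+0+0+0+0+0+1+0+0+0 mod 2 = 1
  c[12] = d·G[:,12] = (00110111011)·(00000000100) mod 2 = 0+0+0+0+0+0+0+0+0+0+0 mod 2 = 0
  c[13] = d·G[:,13] = (00110111011)·(00000000010) mod 2 = 0+0+0+0+0+0+0+0+0+1+0 mod 2 = 1
  c[14] = d·G[:,14] = (00110111011)·(00000000001) mod 2 = 0+0+0+0+0+0+0+0+0+0+1 mod 2 = 1
Codeword = 100101110111011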